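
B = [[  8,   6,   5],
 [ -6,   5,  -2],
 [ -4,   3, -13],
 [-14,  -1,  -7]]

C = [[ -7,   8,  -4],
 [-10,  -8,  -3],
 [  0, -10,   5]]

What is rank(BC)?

3

First compute BC:
[[-116, -34, -25],
 [ -8, -68,  -1],
 [ -2,  74, -58],
 [108, -34,  24]]
Now row reduce the product.
R2 ← R2 − (2/29)·R1: [0, -1904/29, 21/29]
R3 ← R3 − (1/58)·R1: [0, 2163/29, -3339/58]
R4 ← R4 + (27/29)·R1: [0, -1904/29, 21/29]
R3 ← R3 + (309/272)·R2: [0, 0, -15435/272]
R4 ← R4 − R2: [0, 0, 0]
3 nonzero rows, so rank(BC) = 3.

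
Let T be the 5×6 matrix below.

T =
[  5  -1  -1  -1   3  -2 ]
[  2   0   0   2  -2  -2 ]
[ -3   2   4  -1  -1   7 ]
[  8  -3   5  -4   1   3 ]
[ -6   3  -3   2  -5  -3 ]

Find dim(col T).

5

Row reduce to echelon form.
R2 ← R2 − (2/5)·R1: [0, 2/5, 2/5, 12/5, -16/5, -6/5]
R3 ← R3 + (3/5)·R1: [0, 7/5, 17/5, -8/5, 4/5, 29/5]
R4 ← R4 − (8/5)·R1: [0, -7/5, 33/5, -12/5, -19/5, 31/5]
R5 ← R5 + (6/5)·R1: [0, 9/5, -21/5, 4/5, -7/5, -27/5]
R3 ← R3 − (7/2)·R2: [0, 0, 2, -10, 12, 10]
R4 ← R4 + (7/2)·R2: [0, 0, 8, 6, -15, 2]
R5 ← R5 − (9/2)·R2: [0, 0, -6, -10, 13, 0]
R4 ← R4 − (4)·R3: [0, 0, 0, 46, -63, -38]
R5 ← R5 + (3)·R3: [0, 0, 0, -40, 49, 30]
R5 ← R5 + (20/23)·R4: [0, 0, 0, 0, -133/23, -70/23]
Echelon form has 5 nonzero rows, so rank(T) = 5.
The column space has dimension equal to the rank: 5.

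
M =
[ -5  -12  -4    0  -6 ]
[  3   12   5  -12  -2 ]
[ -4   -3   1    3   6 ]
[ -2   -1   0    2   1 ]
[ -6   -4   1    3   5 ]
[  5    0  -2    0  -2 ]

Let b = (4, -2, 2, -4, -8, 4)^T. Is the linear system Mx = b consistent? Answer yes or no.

no

Row reduce the augmented matrix [M | b].
R2 ← R2 + (3/5)·R1: [0, 24/5, 13/5, -12, -28/5, 2/5]
R3 ← R3 − (4/5)·R1: [0, 33/5, 21/5, 3, 54/5, -6/5]
R4 ← R4 − (2/5)·R1: [0, 19/5, 8/5, 2, 17/5, -28/5]
R5 ← R5 − (6/5)·R1: [0, 52/5, 29/5, 3, 61/5, -64/5]
R6 ← R6 + R1: [0, -12, -6, 0, -8, 8]
R3 ← R3 − (11/8)·R2: [0, 0, 5/8, 39/2, 37/2, -7/4]
R4 ← R4 − (19/24)·R2: [0, 0, -11/24, 23/2, 47/6, -71/12]
R5 ← R5 − (13/6)·R2: [0, 0, 1/6, 29, 73/3, -41/3]
R6 ← R6 + (5/2)·R2: [0, 0, 1/2, -30, -22, 9]
R4 ← R4 + (11/15)·R3: [0, 0, 0, 129/5, 107/5, -36/5]
R5 ← R5 − (4/15)·R3: [0, 0, 0, 119/5, 97/5, -66/5]
R6 ← R6 − (4/5)·R3: [0, 0, 0, -228/5, -184/5, 52/5]
R5 ← R5 − (119/129)·R4: [0, 0, 0, 0, -44/129, -282/43]
R6 ← R6 + (76/43)·R4: [0, 0, 0, 0, 44/43, -100/43]
R6 ← R6 + (3)·R5: [0, 0, 0, 0, 0, -22]
The echelon form has 6 nonzero rows; the last pivot sits in the augmented column, so rank(M) = 5 but rank([M|b]) = 6.
Since the ranks differ, the system is inconsistent.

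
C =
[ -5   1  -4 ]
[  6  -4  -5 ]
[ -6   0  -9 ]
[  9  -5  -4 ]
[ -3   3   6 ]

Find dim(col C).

2

Row reduce to echelon form.
R2 ← R2 + (6/5)·R1: [0, -14/5, -49/5]
R3 ← R3 − (6/5)·R1: [0, -6/5, -21/5]
R4 ← R4 + (9/5)·R1: [0, -16/5, -56/5]
R5 ← R5 − (3/5)·R1: [0, 12/5, 42/5]
R3 ← R3 − (3/7)·R2: [0, 0, 0]
R4 ← R4 − (8/7)·R2: [0, 0, 0]
R5 ← R5 + (6/7)·R2: [0, 0, 0]
Echelon form has 2 nonzero rows, so rank(C) = 2.
The column space has dimension equal to the rank: 2.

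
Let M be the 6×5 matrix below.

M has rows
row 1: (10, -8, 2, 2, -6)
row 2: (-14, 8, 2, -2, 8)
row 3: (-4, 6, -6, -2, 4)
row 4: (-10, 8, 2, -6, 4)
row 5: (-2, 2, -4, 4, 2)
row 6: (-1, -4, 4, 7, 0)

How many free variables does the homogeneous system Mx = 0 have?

Row reduce to echelon form.
R2 ← R2 + (7/5)·R1: [0, -16/5, 24/5, 4/5, -2/5]
R3 ← R3 + (2/5)·R1: [0, 14/5, -26/5, -6/5, 8/5]
R4 ← R4 + R1: [0, 0, 4, -4, -2]
R5 ← R5 + (1/5)·R1: [0, 2/5, -18/5, 22/5, 4/5]
R6 ← R6 + (1/10)·R1: [0, -24/5, 21/5, 36/5, -3/5]
R3 ← R3 + (7/8)·R2: [0, 0, -1, -1/2, 5/4]
R5 ← R5 + (1/8)·R2: [0, 0, -3, 9/2, 3/4]
R6 ← R6 − (3/2)·R2: [0, 0, -3, 6, 0]
R4 ← R4 + (4)·R3: [0, 0, 0, -6, 3]
R5 ← R5 − (3)·R3: [0, 0, 0, 6, -3]
R6 ← R6 − (3)·R3: [0, 0, 0, 15/2, -15/4]
R5 ← R5 + R4: [0, 0, 0, 0, 0]
R6 ← R6 + (5/4)·R4: [0, 0, 0, 0, 0]
4 nonzero rows, so rank(M) = 4.
M has 5 columns; by rank–nullity, nullity = 5 − 4 = 1.

1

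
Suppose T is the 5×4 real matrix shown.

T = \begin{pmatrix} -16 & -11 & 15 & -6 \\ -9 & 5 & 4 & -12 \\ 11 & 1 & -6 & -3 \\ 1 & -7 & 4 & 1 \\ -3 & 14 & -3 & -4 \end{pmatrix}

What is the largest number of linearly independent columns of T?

Row reduce to echelon form.
R2 ← R2 − (9/16)·R1: [0, 179/16, -71/16, -69/8]
R3 ← R3 + (11/16)·R1: [0, -105/16, 69/16, -57/8]
R4 ← R4 + (1/16)·R1: [0, -123/16, 79/16, 5/8]
R5 ← R5 − (3/16)·R1: [0, 257/16, -93/16, -23/8]
R3 ← R3 + (105/179)·R2: [0, 0, 306/179, -2181/179]
R4 ← R4 + (123/179)·R2: [0, 0, 338/179, -949/179]
R5 ← R5 − (257/179)·R2: [0, 0, 100/179, 1702/179]
R4 ← R4 − (169/153)·R3: [0, 0, 0, 416/51]
R5 ← R5 − (50/153)·R3: [0, 0, 0, 688/51]
R5 ← R5 − (43/26)·R4: [0, 0, 0, 0]
Echelon form has 4 nonzero rows, so rank(T) = 4.
The rank gives the maximum number of linearly independent columns: 4.

4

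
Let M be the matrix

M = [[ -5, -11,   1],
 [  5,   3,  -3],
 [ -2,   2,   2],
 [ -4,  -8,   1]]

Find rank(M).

2

Row reduce to echelon form.
R2 ← R2 + R1: [0, -8, -2]
R3 ← R3 − (2/5)·R1: [0, 32/5, 8/5]
R4 ← R4 − (4/5)·R1: [0, 4/5, 1/5]
R3 ← R3 + (4/5)·R2: [0, 0, 0]
R4 ← R4 + (1/10)·R2: [0, 0, 0]
Echelon form has 2 nonzero rows, so rank(M) = 2.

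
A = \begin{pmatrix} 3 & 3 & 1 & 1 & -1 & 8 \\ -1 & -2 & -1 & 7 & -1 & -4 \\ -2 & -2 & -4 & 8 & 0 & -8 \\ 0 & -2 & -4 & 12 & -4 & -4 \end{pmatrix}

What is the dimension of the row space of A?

Row reduce to echelon form.
R2 ← R2 + (1/3)·R1: [0, -1, -2/3, 22/3, -4/3, -4/3]
R3 ← R3 + (2/3)·R1: [0, 0, -10/3, 26/3, -2/3, -8/3]
R4 ← R4 − (2)·R2: [0, 0, -8/3, -8/3, -4/3, -4/3]
R4 ← R4 − (4/5)·R3: [0, 0, 0, -48/5, -4/5, 4/5]
Echelon form has 4 nonzero rows, so rank(A) = 4.
The row space has dimension equal to the rank: 4.

4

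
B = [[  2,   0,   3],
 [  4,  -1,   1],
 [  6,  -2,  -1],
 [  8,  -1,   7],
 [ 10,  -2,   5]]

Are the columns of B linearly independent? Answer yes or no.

no

Row reduce B to echelon form.
R2 ← R2 − (2)·R1: [0, -1, -5]
R3 ← R3 − (3)·R1: [0, -2, -10]
R4 ← R4 − (4)·R1: [0, -1, -5]
R5 ← R5 − (5)·R1: [0, -2, -10]
R3 ← R3 − (2)·R2: [0, 0, 0]
R4 ← R4 − R2: [0, 0, 0]
R5 ← R5 − (2)·R2: [0, 0, 0]
2 pivots among 3 columns.
Only 2 < 3 pivot columns, so the columns are linearly dependent.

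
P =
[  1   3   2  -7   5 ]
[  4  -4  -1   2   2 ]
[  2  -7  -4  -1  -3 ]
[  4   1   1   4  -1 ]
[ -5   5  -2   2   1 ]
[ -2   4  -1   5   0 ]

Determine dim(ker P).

0

Row reduce to echelon form.
R2 ← R2 − (4)·R1: [0, -16, -9, 30, -18]
R3 ← R3 − (2)·R1: [0, -13, -8, 13, -13]
R4 ← R4 − (4)·R1: [0, -11, -7, 32, -21]
R5 ← R5 + (5)·R1: [0, 20, 8, -33, 26]
R6 ← R6 + (2)·R1: [0, 10, 3, -9, 10]
R3 ← R3 − (13/16)·R2: [0, 0, -11/16, -91/8, 13/8]
R4 ← R4 − (11/16)·R2: [0, 0, -13/16, 91/8, -69/8]
R5 ← R5 + (5/4)·R2: [0, 0, -13/4, 9/2, 7/2]
R6 ← R6 + (5/8)·R2: [0, 0, -21/8, 39/4, -5/4]
R4 ← R4 − (13/11)·R3: [0, 0, 0, 273/11, -116/11]
R5 ← R5 − (52/11)·R3: [0, 0, 0, 641/11, -46/11]
R6 ← R6 − (42/11)·R3: [0, 0, 0, 585/11, -82/11]
R5 ← R5 − (641/273)·R4: [0, 0, 0, 0, 5618/273]
R6 ← R6 − (15/7)·R4: [0, 0, 0, 0, 106/7]
R6 ← R6 − (39/53)·R5: [0, 0, 0, 0, 0]
5 nonzero rows, so rank(P) = 5.
P has 5 columns; by rank–nullity, nullity = 5 − 5 = 0.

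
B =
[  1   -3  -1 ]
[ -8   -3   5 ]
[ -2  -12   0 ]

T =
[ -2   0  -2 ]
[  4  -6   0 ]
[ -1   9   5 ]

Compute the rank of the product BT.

2

First compute BT:
[[-13,   9,  -7],
 [ -1,  63,  41],
 [-44,  72,   4]]
Now row reduce the product.
R2 ← R2 − (1/13)·R1: [0, 810/13, 540/13]
R3 ← R3 − (44/13)·R1: [0, 540/13, 360/13]
R3 ← R3 − (2/3)·R2: [0, 0, 0]
2 nonzero rows, so rank(BT) = 2.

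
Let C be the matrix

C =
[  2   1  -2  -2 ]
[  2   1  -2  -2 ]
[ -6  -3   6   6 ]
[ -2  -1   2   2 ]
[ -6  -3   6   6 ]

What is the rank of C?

Row reduce to echelon form.
R2 ← R2 − R1: [0, 0, 0, 0]
R3 ← R3 + (3)·R1: [0, 0, 0, 0]
R4 ← R4 + R1: [0, 0, 0, 0]
R5 ← R5 + (3)·R1: [0, 0, 0, 0]
Echelon form has 1 nonzero row, so rank(C) = 1.

1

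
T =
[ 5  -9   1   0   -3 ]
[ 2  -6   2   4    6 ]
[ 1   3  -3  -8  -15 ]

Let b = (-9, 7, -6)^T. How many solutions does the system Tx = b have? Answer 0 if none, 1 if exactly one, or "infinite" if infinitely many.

Row reduce the augmented matrix [T | b].
R2 ← R2 − (2/5)·R1: [0, -12/5, 8/5, 4, 36/5, 53/5]
R3 ← R3 − (1/5)·R1: [0, 24/5, -16/5, -8, -72/5, -21/5]
R3 ← R3 + (2)·R2: [0, 0, 0, 0, 0, 17]
The echelon form has 3 nonzero rows; the last pivot sits in the augmented column, so rank(T) = 2 but rank([T|b]) = 3.
Since the ranks differ, the system is inconsistent.
It has no solutions.

0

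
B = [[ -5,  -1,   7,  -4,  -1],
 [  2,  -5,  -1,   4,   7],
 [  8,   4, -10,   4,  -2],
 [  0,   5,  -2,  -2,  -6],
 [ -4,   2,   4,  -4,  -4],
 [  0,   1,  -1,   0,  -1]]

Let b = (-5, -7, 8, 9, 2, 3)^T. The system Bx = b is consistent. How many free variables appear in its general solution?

Row reduce the augmented matrix [B | b].
R2 ← R2 + (2/5)·R1: [0, -27/5, 9/5, 12/5, 33/5, -9]
R3 ← R3 + (8/5)·R1: [0, 12/5, 6/5, -12/5, -18/5, 0]
R5 ← R5 − (4/5)·R1: [0, 14/5, -8/5, -4/5, -16/5, 6]
R3 ← R3 + (4/9)·R2: [0, 0, 2, -4/3, -2/3, -4]
R4 ← R4 + (25/27)·R2: [0, 0, -1/3, 2/9, 1/9, 2/3]
R5 ← R5 + (14/27)·R2: [0, 0, -2/3, 4/9, 2/9, 4/3]
R6 ← R6 + (5/27)·R2: [0, 0, -2/3, 4/9, 2/9, 4/3]
R4 ← R4 + (1/6)·R3: [0, 0, 0, 0, 0, 0]
R5 ← R5 + (1/3)·R3: [0, 0, 0, 0, 0, 0]
R6 ← R6 + (1/3)·R3: [0, 0, 0, 0, 0, 0]
The echelon form has 3 nonzero rows, and every pivot lies in the first 5 columns, so rank(B) = rank([B|b]) = 3.
The system is consistent.
Free variables = (unknowns) − (rank) = 5 − 3 = 2.

2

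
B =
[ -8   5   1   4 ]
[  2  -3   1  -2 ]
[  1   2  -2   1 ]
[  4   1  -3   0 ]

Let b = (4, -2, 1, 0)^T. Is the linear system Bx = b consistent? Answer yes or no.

yes

Row reduce the augmented matrix [B | b].
R2 ← R2 + (1/4)·R1: [0, -7/4, 5/4, -1, -1]
R3 ← R3 + (1/8)·R1: [0, 21/8, -15/8, 3/2, 3/2]
R4 ← R4 + (1/2)·R1: [0, 7/2, -5/2, 2, 2]
R3 ← R3 + (3/2)·R2: [0, 0, 0, 0, 0]
R4 ← R4 + (2)·R2: [0, 0, 0, 0, 0]
The echelon form has 2 nonzero rows, and every pivot lies in the first 4 columns, so rank(B) = rank([B|b]) = 2.
The system is consistent.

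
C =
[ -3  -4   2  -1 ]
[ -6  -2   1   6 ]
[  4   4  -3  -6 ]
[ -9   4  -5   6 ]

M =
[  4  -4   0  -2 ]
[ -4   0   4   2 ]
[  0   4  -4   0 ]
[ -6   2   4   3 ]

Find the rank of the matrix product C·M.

2

First compute CM:
[[ 10,  18, -28,  -5],
 [-52,  40,  12,  26],
 [ 36, -40,   4, -18],
 [-88,  28,  60,  44]]
Now row reduce the product.
R2 ← R2 + (26/5)·R1: [0, 668/5, -668/5, 0]
R3 ← R3 − (18/5)·R1: [0, -524/5, 524/5, 0]
R4 ← R4 + (44/5)·R1: [0, 932/5, -932/5, 0]
R3 ← R3 + (131/167)·R2: [0, 0, 0, 0]
R4 ← R4 − (233/167)·R2: [0, 0, 0, 0]
2 nonzero rows, so rank(CM) = 2.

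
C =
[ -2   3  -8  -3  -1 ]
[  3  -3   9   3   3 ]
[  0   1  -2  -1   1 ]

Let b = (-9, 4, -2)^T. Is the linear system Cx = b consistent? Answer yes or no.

no

Row reduce the augmented matrix [C | b].
R2 ← R2 + (3/2)·R1: [0, 3/2, -3, -3/2, 3/2, -19/2]
R3 ← R3 − (2/3)·R2: [0, 0, 0, 0, 0, 13/3]
The echelon form has 3 nonzero rows; the last pivot sits in the augmented column, so rank(C) = 2 but rank([C|b]) = 3.
Since the ranks differ, the system is inconsistent.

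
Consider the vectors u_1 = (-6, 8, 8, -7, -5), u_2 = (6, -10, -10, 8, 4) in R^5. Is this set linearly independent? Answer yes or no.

yes

Form the matrix with these vectors as rows and row reduce.
R2 ← R2 + R1: [0, -2, -2, 1, -1]
2 nonzero rows, so the 2 vectors span a space of dimension 2.
Since 2 = 2, the vectors are linearly independent.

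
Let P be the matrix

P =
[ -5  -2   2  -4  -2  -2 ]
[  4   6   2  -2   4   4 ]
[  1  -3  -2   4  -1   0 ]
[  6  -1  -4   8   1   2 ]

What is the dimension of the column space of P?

Row reduce to echelon form.
R2 ← R2 + (4/5)·R1: [0, 22/5, 18/5, -26/5, 12/5, 12/5]
R3 ← R3 + (1/5)·R1: [0, -17/5, -8/5, 16/5, -7/5, -2/5]
R4 ← R4 + (6/5)·R1: [0, -17/5, -8/5, 16/5, -7/5, -2/5]
R3 ← R3 + (17/22)·R2: [0, 0, 13/11, -9/11, 5/11, 16/11]
R4 ← R4 + (17/22)·R2: [0, 0, 13/11, -9/11, 5/11, 16/11]
R4 ← R4 − R3: [0, 0, 0, 0, 0, 0]
Echelon form has 3 nonzero rows, so rank(P) = 3.
The column space has dimension equal to the rank: 3.

3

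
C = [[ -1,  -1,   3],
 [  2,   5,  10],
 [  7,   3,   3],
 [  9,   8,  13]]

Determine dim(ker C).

Row reduce to echelon form.
R2 ← R2 + (2)·R1: [0, 3, 16]
R3 ← R3 + (7)·R1: [0, -4, 24]
R4 ← R4 + (9)·R1: [0, -1, 40]
R3 ← R3 + (4/3)·R2: [0, 0, 136/3]
R4 ← R4 + (1/3)·R2: [0, 0, 136/3]
R4 ← R4 − R3: [0, 0, 0]
3 nonzero rows, so rank(C) = 3.
C has 3 columns; by rank–nullity, nullity = 3 − 3 = 0.

0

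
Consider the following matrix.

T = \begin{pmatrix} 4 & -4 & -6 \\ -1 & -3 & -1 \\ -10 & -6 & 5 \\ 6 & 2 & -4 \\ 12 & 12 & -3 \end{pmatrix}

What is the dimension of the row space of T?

Row reduce to echelon form.
R2 ← R2 + (1/4)·R1: [0, -4, -5/2]
R3 ← R3 + (5/2)·R1: [0, -16, -10]
R4 ← R4 − (3/2)·R1: [0, 8, 5]
R5 ← R5 − (3)·R1: [0, 24, 15]
R3 ← R3 − (4)·R2: [0, 0, 0]
R4 ← R4 + (2)·R2: [0, 0, 0]
R5 ← R5 + (6)·R2: [0, 0, 0]
Echelon form has 2 nonzero rows, so rank(T) = 2.
The row space has dimension equal to the rank: 2.

2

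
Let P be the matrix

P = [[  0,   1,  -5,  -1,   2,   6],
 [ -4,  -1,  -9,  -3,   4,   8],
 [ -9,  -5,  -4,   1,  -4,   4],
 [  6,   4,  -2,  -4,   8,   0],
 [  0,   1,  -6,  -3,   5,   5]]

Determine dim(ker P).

Row reduce to echelon form.
Swap R1 ↔ R2
R3 ← R3 − (9/4)·R1: [0, -11/4, 65/4, 31/4, -13, -14]
R4 ← R4 + (3/2)·R1: [0, 5/2, -31/2, -17/2, 14, 12]
R3 ← R3 + (11/4)·R2: [0, 0, 5/2, 5, -15/2, 5/2]
R4 ← R4 − (5/2)·R2: [0, 0, -3, -6, 9, -3]
R5 ← R5 − R2: [0, 0, -1, -2, 3, -1]
R4 ← R4 + (6/5)·R3: [0, 0, 0, 0, 0, 0]
R5 ← R5 + (2/5)·R3: [0, 0, 0, 0, 0, 0]
3 nonzero rows, so rank(P) = 3.
P has 6 columns; by rank–nullity, nullity = 6 − 3 = 3.

3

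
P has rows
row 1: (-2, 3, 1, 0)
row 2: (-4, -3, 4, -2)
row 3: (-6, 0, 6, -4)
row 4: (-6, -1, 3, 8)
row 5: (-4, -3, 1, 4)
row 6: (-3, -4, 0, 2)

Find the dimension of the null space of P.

Row reduce to echelon form.
R2 ← R2 − (2)·R1: [0, -9, 2, -2]
R3 ← R3 − (3)·R1: [0, -9, 3, -4]
R4 ← R4 − (3)·R1: [0, -10, 0, 8]
R5 ← R5 − (2)·R1: [0, -9, -1, 4]
R6 ← R6 − (3/2)·R1: [0, -17/2, -3/2, 2]
R3 ← R3 − R2: [0, 0, 1, -2]
R4 ← R4 − (10/9)·R2: [0, 0, -20/9, 92/9]
R5 ← R5 − R2: [0, 0, -3, 6]
R6 ← R6 − (17/18)·R2: [0, 0, -61/18, 35/9]
R4 ← R4 + (20/9)·R3: [0, 0, 0, 52/9]
R5 ← R5 + (3)·R3: [0, 0, 0, 0]
R6 ← R6 + (61/18)·R3: [0, 0, 0, -26/9]
R6 ← R6 + (1/2)·R4: [0, 0, 0, 0]
4 nonzero rows, so rank(P) = 4.
P has 4 columns; by rank–nullity, nullity = 4 − 4 = 0.

0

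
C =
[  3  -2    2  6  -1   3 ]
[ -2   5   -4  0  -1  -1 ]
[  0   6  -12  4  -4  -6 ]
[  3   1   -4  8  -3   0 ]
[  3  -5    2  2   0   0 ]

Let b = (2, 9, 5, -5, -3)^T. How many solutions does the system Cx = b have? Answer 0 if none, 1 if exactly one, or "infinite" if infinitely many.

Row reduce the augmented matrix [C | b].
R2 ← R2 + (2/3)·R1: [0, 11/3, -8/3, 4, -5/3, 1, 31/3]
R4 ← R4 − R1: [0, 3, -6, 2, -2, -3, -7]
R5 ← R5 − R1: [0, -3, 0, -4, 1, -3, -5]
R3 ← R3 − (18/11)·R2: [0, 0, -84/11, -28/11, -14/11, -84/11, -131/11]
R4 ← R4 − (9/11)·R2: [0, 0, -42/11, -14/11, -7/11, -42/11, -170/11]
R5 ← R5 + (9/11)·R2: [0, 0, -24/11, -8/11, -4/11, -24/11, 38/11]
R4 ← R4 − (1/2)·R3: [0, 0, 0, 0, 0, 0, -19/2]
R5 ← R5 − (2/7)·R3: [0, 0, 0, 0, 0, 0, 48/7]
R5 ← R5 + (96/133)·R4: [0, 0, 0, 0, 0, 0, 0]
The echelon form has 4 nonzero rows; the last pivot sits in the augmented column, so rank(C) = 3 but rank([C|b]) = 4.
Since the ranks differ, the system is inconsistent.
It has no solutions.

0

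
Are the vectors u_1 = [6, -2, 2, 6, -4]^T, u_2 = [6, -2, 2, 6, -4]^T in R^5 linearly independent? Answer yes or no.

no

Form the matrix with these vectors as rows and row reduce.
R2 ← R2 − R1: [0, 0, 0, 0, 0]
1 nonzero row, so the 2 vectors span a space of dimension 1.
Since 1 < 2, the vectors are linearly dependent.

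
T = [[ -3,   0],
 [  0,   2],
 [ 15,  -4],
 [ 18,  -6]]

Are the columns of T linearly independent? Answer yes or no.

Row reduce T to echelon form.
R3 ← R3 + (5)·R1: [0, -4]
R4 ← R4 + (6)·R1: [0, -6]
R3 ← R3 + (2)·R2: [0, 0]
R4 ← R4 + (3)·R2: [0, 0]
2 pivots among 2 columns.
Every column is a pivot column, so the columns are linearly independent.

yes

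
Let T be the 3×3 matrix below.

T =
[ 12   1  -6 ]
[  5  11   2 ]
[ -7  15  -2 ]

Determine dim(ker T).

Row reduce to echelon form.
R2 ← R2 − (5/12)·R1: [0, 127/12, 9/2]
R3 ← R3 + (7/12)·R1: [0, 187/12, -11/2]
R3 ← R3 − (187/127)·R2: [0, 0, -1540/127]
3 nonzero rows, so rank(T) = 3.
T has 3 columns; by rank–nullity, nullity = 3 − 3 = 0.

0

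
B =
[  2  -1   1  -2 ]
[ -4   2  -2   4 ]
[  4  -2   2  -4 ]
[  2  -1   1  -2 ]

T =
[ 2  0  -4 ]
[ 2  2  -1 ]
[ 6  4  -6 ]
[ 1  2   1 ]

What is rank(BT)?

First compute BT:
[[  6,  -2, -15],
 [-12,   4,  30],
 [ 12,  -4, -30],
 [  6,  -2, -15]]
Now row reduce the product.
R2 ← R2 + (2)·R1: [0, 0, 0]
R3 ← R3 − (2)·R1: [0, 0, 0]
R4 ← R4 − R1: [0, 0, 0]
1 nonzero row, so rank(BT) = 1.

1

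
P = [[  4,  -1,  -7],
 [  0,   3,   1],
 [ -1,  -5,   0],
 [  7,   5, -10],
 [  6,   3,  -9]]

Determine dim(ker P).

Row reduce to echelon form.
R3 ← R3 + (1/4)·R1: [0, -21/4, -7/4]
R4 ← R4 − (7/4)·R1: [0, 27/4, 9/4]
R5 ← R5 − (3/2)·R1: [0, 9/2, 3/2]
R3 ← R3 + (7/4)·R2: [0, 0, 0]
R4 ← R4 − (9/4)·R2: [0, 0, 0]
R5 ← R5 − (3/2)·R2: [0, 0, 0]
2 nonzero rows, so rank(P) = 2.
P has 3 columns; by rank–nullity, nullity = 3 − 2 = 1.

1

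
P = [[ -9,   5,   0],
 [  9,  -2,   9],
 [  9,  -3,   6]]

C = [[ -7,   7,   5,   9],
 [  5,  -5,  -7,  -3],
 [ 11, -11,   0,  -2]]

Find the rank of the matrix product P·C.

2

First compute PC:
[[ 88, -88, -80, -96],
 [ 26, -26,  59,  69],
 [-12,  12,  66,  78]]
Now row reduce the product.
R2 ← R2 − (13/44)·R1: [0, 0, 909/11, 1071/11]
R3 ← R3 + (3/22)·R1: [0, 0, 606/11, 714/11]
R3 ← R3 − (2/3)·R2: [0, 0, 0, 0]
2 nonzero rows, so rank(PC) = 2.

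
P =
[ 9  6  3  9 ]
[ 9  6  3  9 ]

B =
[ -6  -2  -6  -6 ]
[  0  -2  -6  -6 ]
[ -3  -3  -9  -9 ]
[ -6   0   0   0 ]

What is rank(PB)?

1

First compute PB:
[[-117, -39, -117, -117],
 [-117, -39, -117, -117]]
Now row reduce the product.
R2 ← R2 − R1: [0, 0, 0, 0]
1 nonzero row, so rank(PB) = 1.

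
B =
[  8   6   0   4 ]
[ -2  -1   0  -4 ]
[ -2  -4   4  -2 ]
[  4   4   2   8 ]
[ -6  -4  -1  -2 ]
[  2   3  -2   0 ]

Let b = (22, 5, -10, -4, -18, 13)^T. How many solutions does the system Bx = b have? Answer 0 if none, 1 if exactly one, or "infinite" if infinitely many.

1

Row reduce the augmented matrix [B | b].
R2 ← R2 + (1/4)·R1: [0, 1/2, 0, -3, 21/2]
R3 ← R3 + (1/4)·R1: [0, -5/2, 4, -1, -9/2]
R4 ← R4 − (1/2)·R1: [0, 1, 2, 6, -15]
R5 ← R5 + (3/4)·R1: [0, 1/2, -1, 1, -3/2]
R6 ← R6 − (1/4)·R1: [0, 3/2, -2, -1, 15/2]
R3 ← R3 + (5)·R2: [0, 0, 4, -16, 48]
R4 ← R4 − (2)·R2: [0, 0, 2, 12, -36]
R5 ← R5 − R2: [0, 0, -1, 4, -12]
R6 ← R6 − (3)·R2: [0, 0, -2, 8, -24]
R4 ← R4 − (1/2)·R3: [0, 0, 0, 20, -60]
R5 ← R5 + (1/4)·R3: [0, 0, 0, 0, 0]
R6 ← R6 + (1/2)·R3: [0, 0, 0, 0, 0]
The echelon form has 4 nonzero rows, and every pivot lies in the first 4 columns, so rank(B) = rank([B|b]) = 4.
The system is consistent.
rank = 4 = number of unknowns, so the solution is unique.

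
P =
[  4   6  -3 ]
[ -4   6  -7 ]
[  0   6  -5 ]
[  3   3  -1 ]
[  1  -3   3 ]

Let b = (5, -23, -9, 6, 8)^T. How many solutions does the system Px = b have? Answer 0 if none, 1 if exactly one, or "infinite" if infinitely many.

Row reduce the augmented matrix [P | b].
R2 ← R2 + R1: [0, 12, -10, -18]
R4 ← R4 − (3/4)·R1: [0, -3/2, 5/4, 9/4]
R5 ← R5 − (1/4)·R1: [0, -9/2, 15/4, 27/4]
R3 ← R3 − (1/2)·R2: [0, 0, 0, 0]
R4 ← R4 + (1/8)·R2: [0, 0, 0, 0]
R5 ← R5 + (3/8)·R2: [0, 0, 0, 0]
The echelon form has 2 nonzero rows, and every pivot lies in the first 3 columns, so rank(P) = rank([P|b]) = 2.
The system is consistent.
rank = 2 < 3 unknowns, so there are infinitely many solutions.

infinite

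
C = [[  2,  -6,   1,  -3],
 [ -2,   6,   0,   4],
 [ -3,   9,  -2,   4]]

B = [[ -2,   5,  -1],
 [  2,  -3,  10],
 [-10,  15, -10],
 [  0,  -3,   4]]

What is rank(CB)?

First compute CB:
[[-26,  52, -84],
 [ 16, -40,  78],
 [ 44, -84, 129]]
Now row reduce the product.
R2 ← R2 + (8/13)·R1: [0, -8, 342/13]
R3 ← R3 + (22/13)·R1: [0, 4, -171/13]
R3 ← R3 + (1/2)·R2: [0, 0, 0]
2 nonzero rows, so rank(CB) = 2.

2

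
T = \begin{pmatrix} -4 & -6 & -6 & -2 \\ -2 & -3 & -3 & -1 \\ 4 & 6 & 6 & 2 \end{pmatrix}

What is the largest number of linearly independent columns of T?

1

Row reduce to echelon form.
R2 ← R2 − (1/2)·R1: [0, 0, 0, 0]
R3 ← R3 + R1: [0, 0, 0, 0]
Echelon form has 1 nonzero row, so rank(T) = 1.
The rank gives the maximum number of linearly independent columns: 1.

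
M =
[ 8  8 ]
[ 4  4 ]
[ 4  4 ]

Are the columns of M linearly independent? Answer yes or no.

Row reduce M to echelon form.
R2 ← R2 − (1/2)·R1: [0, 0]
R3 ← R3 − (1/2)·R1: [0, 0]
1 pivot among 2 columns.
Only 1 < 2 pivot columns, so the columns are linearly dependent.

no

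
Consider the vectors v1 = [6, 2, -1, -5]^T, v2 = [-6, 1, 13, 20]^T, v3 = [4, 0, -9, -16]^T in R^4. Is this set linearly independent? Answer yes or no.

Form the matrix with these vectors as rows and row reduce.
R2 ← R2 + R1: [0, 3, 12, 15]
R3 ← R3 − (2/3)·R1: [0, -4/3, -25/3, -38/3]
R3 ← R3 + (4/9)·R2: [0, 0, -3, -6]
3 nonzero rows, so the 3 vectors span a space of dimension 3.
Since 3 = 3, the vectors are linearly independent.

yes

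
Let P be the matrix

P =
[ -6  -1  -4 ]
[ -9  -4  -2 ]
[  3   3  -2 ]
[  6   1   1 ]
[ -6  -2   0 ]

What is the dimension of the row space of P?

Row reduce to echelon form.
R2 ← R2 − (3/2)·R1: [0, -5/2, 4]
R3 ← R3 + (1/2)·R1: [0, 5/2, -4]
R4 ← R4 + R1: [0, 0, -3]
R5 ← R5 − R1: [0, -1, 4]
R3 ← R3 + R2: [0, 0, 0]
R5 ← R5 − (2/5)·R2: [0, 0, 12/5]
Swap R3 ↔ R4
R5 ← R5 + (4/5)·R3: [0, 0, 0]
Echelon form has 3 nonzero rows, so rank(P) = 3.
The row space has dimension equal to the rank: 3.

3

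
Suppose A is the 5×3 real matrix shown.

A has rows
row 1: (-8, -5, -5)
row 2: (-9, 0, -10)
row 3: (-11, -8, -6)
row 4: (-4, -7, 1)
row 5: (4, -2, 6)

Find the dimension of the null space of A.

Row reduce to echelon form.
R2 ← R2 − (9/8)·R1: [0, 45/8, -35/8]
R3 ← R3 − (11/8)·R1: [0, -9/8, 7/8]
R4 ← R4 − (1/2)·R1: [0, -9/2, 7/2]
R5 ← R5 + (1/2)·R1: [0, -9/2, 7/2]
R3 ← R3 + (1/5)·R2: [0, 0, 0]
R4 ← R4 + (4/5)·R2: [0, 0, 0]
R5 ← R5 + (4/5)·R2: [0, 0, 0]
2 nonzero rows, so rank(A) = 2.
A has 3 columns; by rank–nullity, nullity = 3 − 2 = 1.

1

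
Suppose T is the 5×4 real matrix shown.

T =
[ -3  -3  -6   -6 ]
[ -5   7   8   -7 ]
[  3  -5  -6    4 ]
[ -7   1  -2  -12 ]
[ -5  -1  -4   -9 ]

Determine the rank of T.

Row reduce to echelon form.
R2 ← R2 − (5/3)·R1: [0, 12, 18, 3]
R3 ← R3 + R1: [0, -8, -12, -2]
R4 ← R4 − (7/3)·R1: [0, 8, 12, 2]
R5 ← R5 − (5/3)·R1: [0, 4, 6, 1]
R3 ← R3 + (2/3)·R2: [0, 0, 0, 0]
R4 ← R4 − (2/3)·R2: [0, 0, 0, 0]
R5 ← R5 − (1/3)·R2: [0, 0, 0, 0]
Echelon form has 2 nonzero rows, so rank(T) = 2.

2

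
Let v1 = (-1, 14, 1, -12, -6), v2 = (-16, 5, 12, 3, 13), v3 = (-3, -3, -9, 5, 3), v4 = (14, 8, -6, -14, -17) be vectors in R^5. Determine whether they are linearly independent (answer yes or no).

Form the matrix with these vectors as rows and row reduce.
R2 ← R2 − (16)·R1: [0, -219, -4, 195, 109]
R3 ← R3 − (3)·R1: [0, -45, -12, 41, 21]
R4 ← R4 + (14)·R1: [0, 204, 8, -182, -101]
R3 ← R3 − (15/73)·R2: [0, 0, -816/73, 68/73, -102/73]
R4 ← R4 + (68/73)·R2: [0, 0, 312/73, -26/73, 39/73]
R4 ← R4 + (13/34)·R3: [0, 0, 0, 0, 0]
3 nonzero rows, so the 4 vectors span a space of dimension 3.
Since 3 < 4, the vectors are linearly dependent.

no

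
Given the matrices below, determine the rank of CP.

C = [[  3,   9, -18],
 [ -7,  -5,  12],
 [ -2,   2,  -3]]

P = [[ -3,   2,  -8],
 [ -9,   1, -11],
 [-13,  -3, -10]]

2

First compute CP:
[[144,  69,  57],
 [-90, -55,  -9],
 [ 27,   7,  24]]
Now row reduce the product.
R2 ← R2 + (5/8)·R1: [0, -95/8, 213/8]
R3 ← R3 − (3/16)·R1: [0, -95/16, 213/16]
R3 ← R3 − (1/2)·R2: [0, 0, 0]
2 nonzero rows, so rank(CP) = 2.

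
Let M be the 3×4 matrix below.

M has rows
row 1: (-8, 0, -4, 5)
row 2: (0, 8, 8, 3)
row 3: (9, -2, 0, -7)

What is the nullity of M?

Row reduce to echelon form.
R3 ← R3 + (9/8)·R1: [0, -2, -9/2, -11/8]
R3 ← R3 + (1/4)·R2: [0, 0, -5/2, -5/8]
3 nonzero rows, so rank(M) = 3.
M has 4 columns; by rank–nullity, nullity = 4 − 3 = 1.

1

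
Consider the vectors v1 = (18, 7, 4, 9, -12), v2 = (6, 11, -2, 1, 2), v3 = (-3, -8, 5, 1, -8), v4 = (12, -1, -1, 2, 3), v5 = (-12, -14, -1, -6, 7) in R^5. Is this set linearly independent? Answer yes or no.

Form the matrix with these vectors as rows and row reduce.
R2 ← R2 − (1/3)·R1: [0, 26/3, -10/3, -2, 6]
R3 ← R3 + (1/6)·R1: [0, -41/6, 17/3, 5/2, -10]
R4 ← R4 − (2/3)·R1: [0, -17/3, -11/3, -4, 11]
R5 ← R5 + (2/3)·R1: [0, -28/3, 5/3, 0, -1]
R3 ← R3 + (41/52)·R2: [0, 0, 79/26, 12/13, -137/26]
R4 ← R4 + (17/26)·R2: [0, 0, -76/13, -69/13, 194/13]
R5 ← R5 + (14/13)·R2: [0, 0, -25/13, -28/13, 71/13]
R4 ← R4 + (152/79)·R3: [0, 0, 0, -279/79, 378/79]
R5 ← R5 + (50/79)·R3: [0, 0, 0, -124/79, 168/79]
R5 ← R5 − (4/9)·R4: [0, 0, 0, 0, 0]
4 nonzero rows, so the 5 vectors span a space of dimension 4.
Since 4 < 5, the vectors are linearly dependent.

no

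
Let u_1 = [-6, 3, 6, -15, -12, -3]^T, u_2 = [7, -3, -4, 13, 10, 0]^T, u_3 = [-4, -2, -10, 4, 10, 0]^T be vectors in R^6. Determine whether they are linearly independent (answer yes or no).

yes

Form the matrix with these vectors as rows and row reduce.
R2 ← R2 + (7/6)·R1: [0, 1/2, 3, -9/2, -4, -7/2]
R3 ← R3 − (2/3)·R1: [0, -4, -14, 14, 18, 2]
R3 ← R3 + (8)·R2: [0, 0, 10, -22, -14, -26]
3 nonzero rows, so the 3 vectors span a space of dimension 3.
Since 3 = 3, the vectors are linearly independent.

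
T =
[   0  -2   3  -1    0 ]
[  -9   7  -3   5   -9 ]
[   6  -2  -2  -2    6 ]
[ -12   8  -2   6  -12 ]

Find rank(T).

2

Row reduce to echelon form.
Swap R1 ↔ R2
R3 ← R3 + (2/3)·R1: [0, 8/3, -4, 4/3, 0]
R4 ← R4 − (4/3)·R1: [0, -4/3, 2, -2/3, 0]
R3 ← R3 + (4/3)·R2: [0, 0, 0, 0, 0]
R4 ← R4 − (2/3)·R2: [0, 0, 0, 0, 0]
Echelon form has 2 nonzero rows, so rank(T) = 2.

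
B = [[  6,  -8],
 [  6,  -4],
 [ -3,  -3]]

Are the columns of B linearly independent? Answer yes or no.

yes

Row reduce B to echelon form.
R2 ← R2 − R1: [0, 4]
R3 ← R3 + (1/2)·R1: [0, -7]
R3 ← R3 + (7/4)·R2: [0, 0]
2 pivots among 2 columns.
Every column is a pivot column, so the columns are linearly independent.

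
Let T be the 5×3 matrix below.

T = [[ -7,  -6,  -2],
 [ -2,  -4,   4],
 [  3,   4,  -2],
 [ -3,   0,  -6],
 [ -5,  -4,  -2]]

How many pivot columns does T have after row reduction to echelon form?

2

Row reduce to echelon form.
R2 ← R2 − (2/7)·R1: [0, -16/7, 32/7]
R3 ← R3 + (3/7)·R1: [0, 10/7, -20/7]
R4 ← R4 − (3/7)·R1: [0, 18/7, -36/7]
R5 ← R5 − (5/7)·R1: [0, 2/7, -4/7]
R3 ← R3 + (5/8)·R2: [0, 0, 0]
R4 ← R4 + (9/8)·R2: [0, 0, 0]
R5 ← R5 + (1/8)·R2: [0, 0, 0]
Echelon form has 2 nonzero rows, so rank(T) = 2.
Each nonzero row contributes one pivot column: 2 pivot columns.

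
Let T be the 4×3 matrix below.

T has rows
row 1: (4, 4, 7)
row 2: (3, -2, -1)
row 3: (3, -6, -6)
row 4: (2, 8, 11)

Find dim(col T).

Row reduce to echelon form.
R2 ← R2 − (3/4)·R1: [0, -5, -25/4]
R3 ← R3 − (3/4)·R1: [0, -9, -45/4]
R4 ← R4 − (1/2)·R1: [0, 6, 15/2]
R3 ← R3 − (9/5)·R2: [0, 0, 0]
R4 ← R4 + (6/5)·R2: [0, 0, 0]
Echelon form has 2 nonzero rows, so rank(T) = 2.
The column space has dimension equal to the rank: 2.

2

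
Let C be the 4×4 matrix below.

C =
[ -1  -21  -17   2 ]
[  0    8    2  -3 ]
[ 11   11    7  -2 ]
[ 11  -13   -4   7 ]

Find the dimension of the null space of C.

Row reduce to echelon form.
R3 ← R3 + (11)·R1: [0, -220, -180, 20]
R4 ← R4 + (11)·R1: [0, -244, -191, 29]
R3 ← R3 + (55/2)·R2: [0, 0, -125, -125/2]
R4 ← R4 + (61/2)·R2: [0, 0, -130, -125/2]
R4 ← R4 − (26/25)·R3: [0, 0, 0, 5/2]
4 nonzero rows, so rank(C) = 4.
C has 4 columns; by rank–nullity, nullity = 4 − 4 = 0.

0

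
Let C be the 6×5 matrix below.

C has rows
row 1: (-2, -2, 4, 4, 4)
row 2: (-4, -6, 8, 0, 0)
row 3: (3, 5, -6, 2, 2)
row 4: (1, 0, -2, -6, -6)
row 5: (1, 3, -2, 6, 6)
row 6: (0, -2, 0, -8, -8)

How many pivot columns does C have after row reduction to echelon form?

2

Row reduce to echelon form.
R2 ← R2 − (2)·R1: [0, -2, 0, -8, -8]
R3 ← R3 + (3/2)·R1: [0, 2, 0, 8, 8]
R4 ← R4 + (1/2)·R1: [0, -1, 0, -4, -4]
R5 ← R5 + (1/2)·R1: [0, 2, 0, 8, 8]
R3 ← R3 + R2: [0, 0, 0, 0, 0]
R4 ← R4 − (1/2)·R2: [0, 0, 0, 0, 0]
R5 ← R5 + R2: [0, 0, 0, 0, 0]
R6 ← R6 − R2: [0, 0, 0, 0, 0]
Echelon form has 2 nonzero rows, so rank(C) = 2.
Each nonzero row contributes one pivot column: 2 pivot columns.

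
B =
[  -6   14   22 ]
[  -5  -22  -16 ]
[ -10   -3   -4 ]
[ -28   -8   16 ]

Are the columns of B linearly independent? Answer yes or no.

Row reduce B to echelon form.
R2 ← R2 − (5/6)·R1: [0, -101/3, -103/3]
R3 ← R3 − (5/3)·R1: [0, -79/3, -122/3]
R4 ← R4 − (14/3)·R1: [0, -220/3, -260/3]
R3 ← R3 − (79/101)·R2: [0, 0, -1395/101]
R4 ← R4 − (220/101)·R2: [0, 0, -1200/101]
R4 ← R4 − (80/93)·R3: [0, 0, 0]
3 pivots among 3 columns.
Every column is a pivot column, so the columns are linearly independent.

yes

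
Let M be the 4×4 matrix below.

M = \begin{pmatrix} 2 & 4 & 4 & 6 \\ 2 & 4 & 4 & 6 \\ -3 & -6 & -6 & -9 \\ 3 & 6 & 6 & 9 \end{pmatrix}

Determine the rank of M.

Row reduce to echelon form.
R2 ← R2 − R1: [0, 0, 0, 0]
R3 ← R3 + (3/2)·R1: [0, 0, 0, 0]
R4 ← R4 − (3/2)·R1: [0, 0, 0, 0]
Echelon form has 1 nonzero row, so rank(M) = 1.

1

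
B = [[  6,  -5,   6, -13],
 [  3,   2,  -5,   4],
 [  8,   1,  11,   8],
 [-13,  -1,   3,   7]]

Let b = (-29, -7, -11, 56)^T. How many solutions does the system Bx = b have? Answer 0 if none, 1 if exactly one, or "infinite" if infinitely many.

Row reduce the augmented matrix [B | b].
R2 ← R2 − (1/2)·R1: [0, 9/2, -8, 21/2, 15/2]
R3 ← R3 − (4/3)·R1: [0, 23/3, 3, 76/3, 83/3]
R4 ← R4 + (13/6)·R1: [0, -71/6, 16, -127/6, -41/6]
R3 ← R3 − (46/27)·R2: [0, 0, 449/27, 67/9, 134/9]
R4 ← R4 + (71/27)·R2: [0, 0, -136/27, 58/9, 116/9]
R4 ← R4 + (136/449)·R3: [0, 0, 0, 3906/449, 7812/449]
The echelon form has 4 nonzero rows, and every pivot lies in the first 4 columns, so rank(B) = rank([B|b]) = 4.
The system is consistent.
rank = 4 = number of unknowns, so the solution is unique.

1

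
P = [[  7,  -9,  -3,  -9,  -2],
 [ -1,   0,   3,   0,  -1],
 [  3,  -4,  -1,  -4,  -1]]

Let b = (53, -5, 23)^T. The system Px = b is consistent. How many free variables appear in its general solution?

3

Row reduce the augmented matrix [P | b].
R2 ← R2 + (1/7)·R1: [0, -9/7, 18/7, -9/7, -9/7, 18/7]
R3 ← R3 − (3/7)·R1: [0, -1/7, 2/7, -1/7, -1/7, 2/7]
R3 ← R3 − (1/9)·R2: [0, 0, 0, 0, 0, 0]
The echelon form has 2 nonzero rows, and every pivot lies in the first 5 columns, so rank(P) = rank([P|b]) = 2.
The system is consistent.
Free variables = (unknowns) − (rank) = 5 − 2 = 3.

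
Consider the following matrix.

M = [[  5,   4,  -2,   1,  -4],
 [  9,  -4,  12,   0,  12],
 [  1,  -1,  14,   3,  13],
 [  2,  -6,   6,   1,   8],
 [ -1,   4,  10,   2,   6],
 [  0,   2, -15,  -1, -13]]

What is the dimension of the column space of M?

Row reduce to echelon form.
R2 ← R2 − (9/5)·R1: [0, -56/5, 78/5, -9/5, 96/5]
R3 ← R3 − (1/5)·R1: [0, -9/5, 72/5, 14/5, 69/5]
R4 ← R4 − (2/5)·R1: [0, -38/5, 34/5, 3/5, 48/5]
R5 ← R5 + (1/5)·R1: [0, 24/5, 48/5, 11/5, 26/5]
R3 ← R3 − (9/56)·R2: [0, 0, 333/28, 173/56, 75/7]
R4 ← R4 − (19/28)·R2: [0, 0, -53/14, 51/28, -24/7]
R5 ← R5 + (3/7)·R2: [0, 0, 114/7, 10/7, 94/7]
R6 ← R6 + (5/28)·R2: [0, 0, -171/14, -37/28, -67/7]
R4 ← R4 + (106/333)·R3: [0, 0, 0, 934/333, -2/111]
R5 ← R5 − (152/111)·R3: [0, 0, 0, -311/111, -46/37]
R6 ← R6 + (38/37)·R3: [0, 0, 0, 137/74, 53/37]
R5 ← R5 + (933/934)·R4: [0, 0, 0, 0, -589/467]
R6 ← R6 − (1233/1868)·R4: [0, 0, 0, 0, 1349/934]
R6 ← R6 + (71/62)·R5: [0, 0, 0, 0, 0]
Echelon form has 5 nonzero rows, so rank(M) = 5.
The column space has dimension equal to the rank: 5.

5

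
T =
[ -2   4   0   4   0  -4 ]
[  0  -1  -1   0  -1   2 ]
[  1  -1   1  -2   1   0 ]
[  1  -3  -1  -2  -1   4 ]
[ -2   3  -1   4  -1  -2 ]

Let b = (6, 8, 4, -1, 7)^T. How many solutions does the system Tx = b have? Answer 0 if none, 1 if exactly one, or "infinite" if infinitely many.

0

Row reduce the augmented matrix [T | b].
R3 ← R3 + (1/2)·R1: [0, 1, 1, 0, 1, -2, 7]
R4 ← R4 + (1/2)·R1: [0, -1, -1, 0, -1, 2, 2]
R5 ← R5 − R1: [0, -1, -1, 0, -1, 2, 1]
R3 ← R3 + R2: [0, 0, 0, 0, 0, 0, 15]
R4 ← R4 − R2: [0, 0, 0, 0, 0, 0, -6]
R5 ← R5 − R2: [0, 0, 0, 0, 0, 0, -7]
R4 ← R4 + (2/5)·R3: [0, 0, 0, 0, 0, 0, 0]
R5 ← R5 + (7/15)·R3: [0, 0, 0, 0, 0, 0, 0]
The echelon form has 3 nonzero rows; the last pivot sits in the augmented column, so rank(T) = 2 but rank([T|b]) = 3.
Since the ranks differ, the system is inconsistent.
It has no solutions.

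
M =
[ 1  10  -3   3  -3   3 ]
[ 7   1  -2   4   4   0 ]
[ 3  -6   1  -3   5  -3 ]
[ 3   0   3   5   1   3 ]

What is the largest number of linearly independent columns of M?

Row reduce to echelon form.
R2 ← R2 − (7)·R1: [0, -69, 19, -17, 25, -21]
R3 ← R3 − (3)·R1: [0, -36, 10, -12, 14, -12]
R4 ← R4 − (3)·R1: [0, -30, 12, -4, 10, -6]
R3 ← R3 − (12/23)·R2: [0, 0, 2/23, -72/23, 22/23, -24/23]
R4 ← R4 − (10/23)·R2: [0, 0, 86/23, 78/23, -20/23, 72/23]
R4 ← R4 − (43)·R3: [0, 0, 0, 138, -42, 48]
Echelon form has 4 nonzero rows, so rank(M) = 4.
The rank gives the maximum number of linearly independent columns: 4.

4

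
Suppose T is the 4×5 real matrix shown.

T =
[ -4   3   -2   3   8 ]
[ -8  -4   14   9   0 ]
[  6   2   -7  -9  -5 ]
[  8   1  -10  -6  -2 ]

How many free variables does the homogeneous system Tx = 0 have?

2

Row reduce to echelon form.
R2 ← R2 − (2)·R1: [0, -10, 18, 3, -16]
R3 ← R3 + (3/2)·R1: [0, 13/2, -10, -9/2, 7]
R4 ← R4 + (2)·R1: [0, 7, -14, 0, 14]
R3 ← R3 + (13/20)·R2: [0, 0, 17/10, -51/20, -17/5]
R4 ← R4 + (7/10)·R2: [0, 0, -7/5, 21/10, 14/5]
R4 ← R4 + (14/17)·R3: [0, 0, 0, 0, 0]
3 nonzero rows, so rank(T) = 3.
T has 5 columns; by rank–nullity, nullity = 5 − 3 = 2.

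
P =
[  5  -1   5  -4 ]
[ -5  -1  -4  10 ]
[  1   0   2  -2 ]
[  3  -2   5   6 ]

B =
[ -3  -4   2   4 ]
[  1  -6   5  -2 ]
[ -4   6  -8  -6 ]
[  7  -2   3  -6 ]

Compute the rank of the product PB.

4

First compute PB:
[[-64,  24, -47,  16],
 [100, -18,  47, -54],
 [-25,  12, -20,   4],
 [ 11,  18, -26, -50]]
Now row reduce the product.
R2 ← R2 + (25/16)·R1: [0, 39/2, -423/16, -29]
R3 ← R3 − (25/64)·R1: [0, 21/8, -105/64, -9/4]
R4 ← R4 + (11/64)·R1: [0, 177/8, -2181/64, -189/4]
R3 ← R3 − (7/52)·R2: [0, 0, 399/208, 43/26]
R4 ← R4 − (59/52)·R2: [0, 0, -849/208, -373/26]
R4 ← R4 + (283/133)·R3: [0, 0, 0, -1440/133]
4 nonzero rows, so rank(PB) = 4.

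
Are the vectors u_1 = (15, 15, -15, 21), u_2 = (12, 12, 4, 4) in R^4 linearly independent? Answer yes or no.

Form the matrix with these vectors as rows and row reduce.
R2 ← R2 − (4/5)·R1: [0, 0, 16, -64/5]
2 nonzero rows, so the 2 vectors span a space of dimension 2.
Since 2 = 2, the vectors are linearly independent.

yes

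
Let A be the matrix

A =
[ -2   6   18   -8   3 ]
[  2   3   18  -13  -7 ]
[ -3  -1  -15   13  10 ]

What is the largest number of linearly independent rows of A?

3

Row reduce to echelon form.
R2 ← R2 + R1: [0, 9, 36, -21, -4]
R3 ← R3 − (3/2)·R1: [0, -10, -42, 25, 11/2]
R3 ← R3 + (10/9)·R2: [0, 0, -2, 5/3, 19/18]
Echelon form has 3 nonzero rows, so rank(A) = 3.
The rank gives the maximum number of linearly independent rows: 3.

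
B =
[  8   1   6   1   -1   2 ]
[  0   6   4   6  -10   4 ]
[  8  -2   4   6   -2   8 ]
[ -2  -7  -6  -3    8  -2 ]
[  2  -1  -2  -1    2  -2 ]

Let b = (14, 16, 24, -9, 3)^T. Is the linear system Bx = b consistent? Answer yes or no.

Row reduce the augmented matrix [B | b].
R3 ← R3 − R1: [0, -3, -2, 5, -1, 6, 10]
R4 ← R4 + (1/4)·R1: [0, -27/4, -9/2, -11/4, 31/4, -3/2, -11/2]
R5 ← R5 − (1/4)·R1: [0, -5/4, -7/2, -5/4, 9/4, -5/2, -1/2]
R3 ← R3 + (1/2)·R2: [0, 0, 0, 8, -6, 8, 18]
R4 ← R4 + (9/8)·R2: [0, 0, 0, 4, -7/2, 3, 25/2]
R5 ← R5 + (5/24)·R2: [0, 0, -8/3, 0, 1/6, -5/3, 17/6]
Swap R3 ↔ R5
R5 ← R5 − (2)·R4: [0, 0, 0, 0, 1, 2, -7]
The echelon form has 5 nonzero rows, and every pivot lies in the first 6 columns, so rank(B) = rank([B|b]) = 5.
The system is consistent.

yes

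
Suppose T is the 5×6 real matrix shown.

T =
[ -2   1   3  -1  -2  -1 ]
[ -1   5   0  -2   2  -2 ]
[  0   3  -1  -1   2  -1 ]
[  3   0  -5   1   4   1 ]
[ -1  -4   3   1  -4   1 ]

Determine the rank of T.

Row reduce to echelon form.
R2 ← R2 − (1/2)·R1: [0, 9/2, -3/2, -3/2, 3, -3/2]
R4 ← R4 + (3/2)·R1: [0, 3/2, -1/2, -1/2, 1, -1/2]
R5 ← R5 − (1/2)·R1: [0, -9/2, 3/2, 3/2, -3, 3/2]
R3 ← R3 − (2/3)·R2: [0, 0, 0, 0, 0, 0]
R4 ← R4 − (1/3)·R2: [0, 0, 0, 0, 0, 0]
R5 ← R5 + R2: [0, 0, 0, 0, 0, 0]
Echelon form has 2 nonzero rows, so rank(T) = 2.

2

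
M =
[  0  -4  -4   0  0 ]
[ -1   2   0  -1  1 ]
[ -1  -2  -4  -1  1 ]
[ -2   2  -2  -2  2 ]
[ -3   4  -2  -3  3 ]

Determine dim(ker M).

3

Row reduce to echelon form.
Swap R1 ↔ R2
R3 ← R3 − R1: [0, -4, -4, 0, 0]
R4 ← R4 − (2)·R1: [0, -2, -2, 0, 0]
R5 ← R5 − (3)·R1: [0, -2, -2, 0, 0]
R3 ← R3 − R2: [0, 0, 0, 0, 0]
R4 ← R4 − (1/2)·R2: [0, 0, 0, 0, 0]
R5 ← R5 − (1/2)·R2: [0, 0, 0, 0, 0]
2 nonzero rows, so rank(M) = 2.
M has 5 columns; by rank–nullity, nullity = 5 − 2 = 3.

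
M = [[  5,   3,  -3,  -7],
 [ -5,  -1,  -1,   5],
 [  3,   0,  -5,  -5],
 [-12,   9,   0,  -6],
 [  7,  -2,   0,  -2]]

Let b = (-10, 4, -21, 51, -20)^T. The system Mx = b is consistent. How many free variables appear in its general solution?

Row reduce the augmented matrix [M | b].
R2 ← R2 + R1: [0, 2, -4, -2, -6]
R3 ← R3 − (3/5)·R1: [0, -9/5, -16/5, -4/5, -15]
R4 ← R4 + (12/5)·R1: [0, 81/5, -36/5, -114/5, 27]
R5 ← R5 − (7/5)·R1: [0, -31/5, 21/5, 39/5, -6]
R3 ← R3 + (9/10)·R2: [0, 0, -34/5, -13/5, -102/5]
R4 ← R4 − (81/10)·R2: [0, 0, 126/5, -33/5, 378/5]
R5 ← R5 + (31/10)·R2: [0, 0, -41/5, 8/5, -123/5]
R4 ← R4 + (63/17)·R3: [0, 0, 0, -276/17, 0]
R5 ← R5 − (41/34)·R3: [0, 0, 0, 161/34, 0]
R5 ← R5 + (7/24)·R4: [0, 0, 0, 0, 0]
The echelon form has 4 nonzero rows, and every pivot lies in the first 4 columns, so rank(M) = rank([M|b]) = 4.
The system is consistent.
Free variables = (unknowns) − (rank) = 4 − 4 = 0.

0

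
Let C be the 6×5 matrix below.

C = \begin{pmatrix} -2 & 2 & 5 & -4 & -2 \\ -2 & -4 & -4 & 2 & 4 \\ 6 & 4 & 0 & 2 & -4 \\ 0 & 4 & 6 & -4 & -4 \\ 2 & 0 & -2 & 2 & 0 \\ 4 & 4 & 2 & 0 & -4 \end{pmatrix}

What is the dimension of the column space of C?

Row reduce to echelon form.
R2 ← R2 − R1: [0, -6, -9, 6, 6]
R3 ← R3 + (3)·R1: [0, 10, 15, -10, -10]
R5 ← R5 + R1: [0, 2, 3, -2, -2]
R6 ← R6 + (2)·R1: [0, 8, 12, -8, -8]
R3 ← R3 + (5/3)·R2: [0, 0, 0, 0, 0]
R4 ← R4 + (2/3)·R2: [0, 0, 0, 0, 0]
R5 ← R5 + (1/3)·R2: [0, 0, 0, 0, 0]
R6 ← R6 + (4/3)·R2: [0, 0, 0, 0, 0]
Echelon form has 2 nonzero rows, so rank(C) = 2.
The column space has dimension equal to the rank: 2.

2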